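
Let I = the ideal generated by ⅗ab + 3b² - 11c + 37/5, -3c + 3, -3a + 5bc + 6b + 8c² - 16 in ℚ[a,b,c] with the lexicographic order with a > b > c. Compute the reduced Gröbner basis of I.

G = {a - 11/3b + 8/3, b² - 4/13b - 9/13, c - 1}

This is the nonlinear analogue of row-reducing a linear system.

f_1 = ⅗ab + 3b² - 11c + 37/5, LT = ab.
f_2 = -3c + 3, LT = c.
f_3 = -3a + 5bc + 6b + 8c² - 16, LT = a.

S(f_1,f_3): lcm = ab. S = 5/3b²c + 7b² + 8/3bc² - 16/3b - 55/3c + 37/3.
  reduce S modulo (f_1, f_2, f_3):
  remainder 26/3b² - 8/3b - 6 ≠ 0; add g_4 = 26/3b² - 8/3b - 6 to the basis.

The other S-polynomials (S(f_1,f_2), S(f_2,f_3), S(f_1,g_4), S(f_2,g_4), S(f_3,g_4)) all reduce to 0 modulo the current basis, so we have a Gröbner basis.
Inter-reduce: drop elements whose leading term is divisible by another's, tail-reduce, and make monic.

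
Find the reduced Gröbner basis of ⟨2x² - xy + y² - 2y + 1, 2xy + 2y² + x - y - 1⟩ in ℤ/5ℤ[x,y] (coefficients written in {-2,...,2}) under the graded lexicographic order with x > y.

G = {y³ - 2y + 1, x² + y² - x - 1, xy + y² - 2x + 2y + 2}

f_1 = 2x² - xy + y² - 2y + 1, LT = x².
f_2 = 2xy + 2y² + x - y - 1, LT = xy.

S(f_1,f_2): lcm = x²y. S = xy² - 2y³ + 2x² - 2xy - y² - 2x - 2y.
  leading term xy²: subtract (-2y)·f_2 from xy² - 2y³ + 2x² - 2xy - y² - 2x - 2y → 2y³ + 2x² + 2y² - 2x + y
  leading term y³: no divisor's leading term divides it; move 2y³ to the remainder.
  leading term x²: subtract (1)·f_1 from 2x² + 2y² - 2x + y → xy + y² - 2x - 2y - 1
  leading term xy: subtract (-2)·f_2 from xy + y² - 2x - 2y - 1 → y + 2
  leading term y: no divisor's leading term divides it; move y to the remainder.
  leading term 1: no divisor's leading term divides it; move 2 to the remainder.
  remainder 2y³ + y + 2 ≠ 0; add g_3 = 2y³ + y + 2 to the basis.

The other S-polynomials (S(f_1,g_3), S(f_2,g_3)) all reduce to 0 modulo the current basis, so we have a Gröbner basis.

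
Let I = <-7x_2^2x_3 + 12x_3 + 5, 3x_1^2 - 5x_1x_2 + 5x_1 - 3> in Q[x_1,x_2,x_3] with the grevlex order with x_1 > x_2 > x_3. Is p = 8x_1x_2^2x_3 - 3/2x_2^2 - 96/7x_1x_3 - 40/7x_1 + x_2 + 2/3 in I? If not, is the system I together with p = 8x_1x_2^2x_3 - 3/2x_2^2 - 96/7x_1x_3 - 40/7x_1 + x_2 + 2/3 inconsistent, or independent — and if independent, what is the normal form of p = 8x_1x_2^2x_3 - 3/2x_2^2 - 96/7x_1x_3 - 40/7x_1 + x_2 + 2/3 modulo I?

8x_1x_2^2x_3 - 3/2x_2^2 - 96/7x_1x_3 - 40/7x_1 + x_2 + 2/3 is independent of I; its normal form modulo I is -3/2x_2^2 + x_2 + 2/3.

First compute the reduced Gröbner basis of I by Buchberger's algorithm.
f_1 = -7x_2^2x_3 + 12x_3 + 5, LT = x_2^2x_3.
f_2 = 3x_1^2 - 5x_1x_2 + 5x_1 - 3, LT = x_1^2.

The S-polynomials (S(f_1,f_2)) all reduce to 0 modulo the current basis, so we have a Gröbner basis.
Inter-reduce: drop elements whose leading term is divisible by another's, tail-reduce, and make monic.
Reduced Gröbner basis: {x_2^2x_3 - 12/7x_3 - 5/7, x_1^2 - 5/3x_1x_2 + 5/3x_1 - 1}.
Label its elements g_1 = x_2^2x_3 - 12/7x_3 - 5/7, g_2 = x_1^2 - 5/3x_1x_2 + 5/3x_1 - 1.

Reduce p = 8x_1x_2^2x_3 - 3/2x_2^2 - 96/7x_1x_3 - 40/7x_1 + x_2 + 2/3 modulo G:
  leading term x_1x_2^2x_3: subtract (8x_1)·g_1 from 8x_1x_2^2x_3 - 3/2x_2^2 - 96/7x_1x_3 - 40/7x_1 + x_2 + 2/3 → -3/2x_2^2 + x_2 + 2/3
  leading term x_2^2: no divisor's leading term divides it; move -3/2x_2^2 to the remainder.
  leading term x_2: no divisor's leading term divides it; move x_2 to the remainder.
  leading term 1: no divisor's leading term divides it; move 2/3 to the remainder.
  normal form = -3/2x_2^2 + x_2 + 2/3.
The normal form is nonzero, so p ∉ I. Since p minus its normal form lies in I, I + (p) = I + (r) where r = -3/2x_2^2 + x_2 + 2/3; decide whether this ideal is the whole ring.
Run Buchberger on G together with r (pairs among the g_i already reduce to 0 since G is a Gröbner basis):
g_1 = x_2^2x_3 - 12/7x_3 - 5/7, LT = x_2^2x_3.
g_2 = x_1^2 - 5/3x_1x_2 + 5/3x_1 - 1, LT = x_1^2.
r = -3/2x_2^2 + x_2 + 2/3, LT = x_2^2.

S(g_1,r): lcm = x_2^2x_3. S = 2/3x_2x_3 - 80/63x_3 - 5/7.
  leading term x_2x_3: no divisor's leading term divides it; move 2/3x_2x_3 to the remainder.
  leading term x_3: no divisor's leading term divides it; move -80/63x_3 to the remainder.
  leading term 1: no divisor's leading term divides it; move -5/7 to the remainder.
  remainder 2/3x_2x_3 - 80/63x_3 - 5/7 ≠ 0; add m_4 = 2/3x_2x_3 - 80/63x_3 - 5/7 to the basis.

S(g_1,m_4): lcm = x_2^2x_3. S = 40/21x_2x_3 + 15/14x_2 - 12/7x_3 - 5/7.
  leading term x_2x_3: subtract (20/7)·m_4 from 40/21x_2x_3 + 15/14x_2 - 12/7x_3 - 5/7 → 15/14x_2 + 844/441x_3 + 65/49
  leading term x_2: no divisor's leading term divides it; move 15/14x_2 to the remainder.
  leading term x_3: no divisor's leading term divides it; move 844/441x_3 to the remainder.
  leading term 1: no divisor's leading term divides it; move 65/49 to the remainder.
  remainder 15/14x_2 + 844/441x_3 + 65/49 ≠ 0; add m_5 = 15/14x_2 + 844/441x_3 + 65/49 to the basis.

S(g_1,m_5): lcm = x_2^2x_3. S = -1688/945x_2x_3^2 - 26/21x_2x_3 - 12/7x_3 - 5/7.
  leading term x_2x_3^2: subtract (-844/315x_3)·m_4 from -1688/945x_2x_3^2 - 26/21x_2x_3 - 12/7x_3 - 5/7 → -26/21x_2x_3 - 13504/3969x_3^2 - 1600/441x_3 - 5/7
  leading term x_2x_3: subtract (-13/7)·m_4 from -26/21x_2x_3 - 13504/3969x_3^2 - 1600/441x_3 - 5/7 → -13504/3969x_3^2 - 880/147x_3 - 100/49
  leading term x_3^2: no divisor's leading term divides it; move -13504/3969x_3^2 to the remainder.
  leading term x_3: no divisor's leading term divides it; move -880/147x_3 to the remainder.
  leading term 1: no divisor's leading term divides it; move -100/49 to the remainder.
  remainder -13504/3969x_3^2 - 880/147x_3 - 100/49 ≠ 0; add m_6 = -13504/3969x_3^2 - 880/147x_3 - 100/49 to the basis.

The other S-polynomials (S(g_1,g_2), S(g_2,r), S(g_2,m_4), S(r,m_4), S(g_2,m_5), S(r,m_5), S(m_4,m_5), S(g_1,m_6), S(g_2,m_6), S(r,m_6), S(m_4,m_6), S(m_5,m_6)) all reduce to 0 modulo the current basis, so we have a Gröbner basis.
Inter-reduce: drop elements whose leading term is divisible by another's, tail-reduce, and make monic.
Reduced Gröbner basis: {x_1^2 + 1688/567x_1x_3 + 235/63x_1 - 1, x_3^2 + 1485/844x_3 + 2025/3376, x_2 + 1688/945x_3 + 26/21}.
The reduced Gröbner basis of I + (p) is {x_1^2 + 1688/567x_1x_3 + 235/63x_1 - 1, x_3^2 + 1485/844x_3 + 2025/3376, x_2 + 1688/945x_3 + 26/21} ≠ {1}, a proper ideal, so the enlarged system stays consistent: p is independent of I, with normal form -3/2x_2^2 + x_2 + 2/3.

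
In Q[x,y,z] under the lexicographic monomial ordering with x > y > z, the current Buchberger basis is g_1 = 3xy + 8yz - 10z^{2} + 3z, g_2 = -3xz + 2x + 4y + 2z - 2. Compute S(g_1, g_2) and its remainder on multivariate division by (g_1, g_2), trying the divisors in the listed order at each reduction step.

S(g_1, g_2) = \tfrac{2}{3}xy + \tfrac{4}{3}y^{2} + \tfrac{8}{3}yz^{2} + \tfrac{2}{3}yz - \tfrac{2}{3}y - \tfrac{10}{3}z^{3} + z^{2}; remainder on division = \tfrac{4}{3}y^{2} + \tfrac{8}{3}yz^{2} - \tfrac{10}{9}yz - \tfrac{2}{3}y - \tfrac{10}{3}z^{3} + \tfrac{29}{9}z^{2} - \tfrac{2}{3}z.

lcm(LM(g_1), LM(g_2)) = xyz.
S = (lcm/LT(g_1))·g_1 − (lcm/LT(g_2))·g_2 = \tfrac{2}{3}xy + \tfrac{4}{3}y^{2} + \tfrac{8}{3}yz^{2} + \tfrac{2}{3}yz - \tfrac{2}{3}y - \tfrac{10}{3}z^{3} + z^{2}.
Reduce S modulo (g_1, g_2) in that order:
  leading term xy: subtract (\tfrac{2}{9})·g_1 from \tfrac{2}{3}xy + \tfrac{4}{3}y^{2} + \tfrac{8}{3}yz^{2} + \tfrac{2}{3}yz - \tfrac{2}{3}y - \tfrac{10}{3}z^{3} + z^{2} → \tfrac{4}{3}y^{2} + \tfrac{8}{3}yz^{2} - \tfrac{10}{9}yz - \tfrac{2}{3}y - \tfrac{10}{3}z^{3} + \tfrac{29}{9}z^{2} - \tfrac{2}{3}z
  leading term y^{2}: no divisor's leading term divides it; move \tfrac{4}{3}y^{2} to the remainder.
  leading term yz^{2}: no divisor's leading term divides it; move \tfrac{8}{3}yz^{2} to the remainder.
  leading term yz: no divisor's leading term divides it; move -\tfrac{10}{9}yz to the remainder.
  leading term y: no divisor's leading term divides it; move -\tfrac{2}{3}y to the remainder.
  leading term z^{3}: no divisor's leading term divides it; move -\tfrac{10}{3}z^{3} to the remainder.
  leading term z^{2}: no divisor's leading term divides it; move \tfrac{29}{9}z^{2} to the remainder.
  leading term z: no divisor's leading term divides it; move -\tfrac{2}{3}z to the remainder.
The remainder \tfrac{4}{3}y^{2} + \tfrac{8}{3}yz^{2} - \tfrac{10}{9}yz - \tfrac{2}{3}y - \tfrac{10}{3}z^{3} + \tfrac{29}{9}z^{2} - \tfrac{2}{3}z is nonzero, so it would be added as the next basis element.
An S-polynomial is built so that the two leading terms cancel; whether anything survives reduction is exactly the Gröbner-basis criterion.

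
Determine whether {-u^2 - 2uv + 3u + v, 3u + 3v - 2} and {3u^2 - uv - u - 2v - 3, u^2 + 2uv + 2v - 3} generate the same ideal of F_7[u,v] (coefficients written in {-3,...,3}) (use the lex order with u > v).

For a fixed monomial order, each ideal has a unique reduced Gröbner basis; comparing bases decides equality.
Buchberger on the first generating set:
f_1 = -u^2 - 2uv + 3u + v, LT = u^2.
f_2 = 3u + 3v - 2, LT = u.

S(f_1,f_2): lcm = u^2. S = uv - v.
  leading term uv: subtract (-2v)·f_2 from uv - v → -v^2 + 2v
  leading term v^2: no divisor's leading term divides it; move -v^2 to the remainder.
  leading term v: no divisor's leading term divides it; move 2v to the remainder.
  remainder -v^2 + 2v ≠ 0; add g_3 = -v^2 + 2v to the basis.

The other S-polynomials (S(f_1,g_3), S(f_2,g_3)) all reduce to 0 modulo the current basis, so we have a Gröbner basis.
Inter-reduce: drop elements whose leading term is divisible by another's, tail-reduce, and make monic.
Reduced Gröbner basis: {u + v - 3, v^2 - 2v}.

Buchberger on the second generating set:
h_1 = 3u^2 - uv - u - 2v - 3, LT = u^2.
h_2 = u^2 + 2uv + 2v - 3, LT = u^2.

S(h_1,h_2): lcm = u^2. S = 2u + 2v + 2.
  leading term u: no divisor's leading term divides it; move 2u to the remainder.
  leading term v: no divisor's leading term divides it; move 2v to the remainder.
  leading term 1: no divisor's leading term divides it; move 2 to the remainder.
  remainder 2u + 2v + 2 ≠ 0; add k_3 = 2u + 2v + 2 to the basis.

S(h_1,k_3): lcm = u^2. S = uv + u - 3v - 1.
  leading term uv: subtract (-3v)·k_3 from uv + u - 3v - 1 → u - v^2 + 3v - 1
  leading term u: subtract (-3)·k_3 from u - v^2 + 3v - 1 → -v^2 + 2v - 2
  leading term v^2: no divisor's leading term divides it; move -v^2 to the remainder.
  leading term v: no divisor's leading term divides it; move 2v to the remainder.
  leading term 1: no divisor's leading term divides it; move -2 to the remainder.
  remainder -v^2 + 2v - 2 ≠ 0; add k_4 = -v^2 + 2v - 2 to the basis.

The other S-polynomials (S(h_2,k_3), S(h_1,k_4), S(h_2,k_4), S(k_3,k_4)) all reduce to 0 modulo the current basis, so we have a Gröbner basis.
Inter-reduce: drop elements whose leading term is divisible by another's, tail-reduce, and make monic.
Reduced Gröbner basis: {u + v + 1, v^2 - 2v + 2}.

These differ, so the ideals are not equal.
The choice of monomial ordering does not affect the verdict — as long as both bases are computed under the same ordering, their equality decides ideal equality.

No, the ideals differ.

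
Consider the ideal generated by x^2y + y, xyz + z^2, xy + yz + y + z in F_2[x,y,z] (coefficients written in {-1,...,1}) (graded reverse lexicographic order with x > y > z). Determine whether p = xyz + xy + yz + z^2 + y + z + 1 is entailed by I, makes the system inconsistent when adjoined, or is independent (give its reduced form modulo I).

Adjoining xyz + xy + yz + z^2 + y + z + 1 makes the ideal the whole ring: the system is inconsistent.

First compute the reduced Gröbner basis of I by Buchberger's algorithm.
f_1 = x^2y + y, LT = x^2y.
f_2 = xyz + z^2, LT = xyz.
f_3 = xy + yz + y + z, LT = xy.

S(f_1,f_2): lcm = x^2yz. S = xz^2 + yz.
  reduce S modulo (f_1, f_2, f_3):
  remainder xz^2 + yz ≠ 0; add h_4 = xz^2 + yz to the basis.

S(f_1,f_3): lcm = x^2y. S = xyz + xy + xz + y.
  reduce S modulo (f_1, f_2, f_3, h_4):
  remainder xz + yz + z^2 + z ≠ 0; add h_5 = xz + yz + z^2 + z to the basis.

S(f_2,f_3): lcm = xyz. S = yz^2 + yz.
  reduce S modulo (f_1, f_2, f_3, h_4, h_5):
  remainder yz^2 + yz ≠ 0; add h_6 = yz^2 + yz to the basis.

S(f_2,h_4): lcm = xyz^2. S = y^2z + z^3.
  reduce S modulo (f_1, f_2, f_3, h_4, h_5, h_6):
  remainder y^2z + z^3 ≠ 0; add h_7 = y^2z + z^3 to the basis.

S(f_1,h_5): lcm = x^2yz. S = xy^2z + xyz^2 + xyz + yz.
  reduce S modulo (f_1, f_2, f_3, h_4, h_5, h_6, h_7):
  remainder z^3 + z^2 ≠ 0; add h_8 = z^3 + z^2 to the basis.

The other S-polynomials (S(f_1,h_4), S(f_3,h_4), S(f_2,h_5), S(f_3,h_5), S(h_4,h_5), S(f_1,h_6), S(f_2,h_6), S(f_3,h_6), S(h_4,h_6), S(h_5,h_6), S(f_1,h_7), S(f_2,h_7), S(f_3,h_7), S(h_4,h_7), S(h_5,h_7), S(h_6,h_7), S(f_1,h_8), S(f_2,h_8), S(f_3,h_8), S(h_4,h_8), S(h_5,h_8), S(h_6,h_8), S(h_7,h_8)) all reduce to 0 modulo the current basis, so we have a Gröbner basis.
Inter-reduce: drop elements whose leading term is divisible by another's, tail-reduce, and make monic.
Reduced Gröbner basis: {y^2z + z^2, yz^2 + yz, z^3 + z^2, xy + yz + y + z, xz + yz + z^2 + z}.
Label its elements g_1 = y^2z + z^2, g_2 = yz^2 + yz, g_3 = z^3 + z^2, g_4 = xy + yz + y + z, g_5 = xz + yz + z^2 + z.

Reduce p = xyz + xy + yz + z^2 + y + z + 1 modulo G:
  leading term xyz: subtract (z)·g_4 from xyz + xy + yz + z^2 + y + z + 1 → yz^2 + xy + y + z + 1
  leading term yz^2: subtract (1)·g_2 from yz^2 + xy + y + z + 1 → xy + yz + y + z + 1
  leading term xy: subtract (1)·g_4 from xy + yz + y + z + 1 → 1
  leading term 1: no divisor's leading term divides it; move 1 to the remainder.
  normal form = 1.
The normal form is nonzero, so p ∉ I. Since p minus its normal form lies in I, I + (p) = I + (r) where r = 1; decide whether this ideal is the whole ring.
Here r = 1 is a nonzero constant, hence a unit: 1 ∈ I + (p), the Gröbner basis of I + (p) is {1}, and the enlarged system has no common solution — adjoining p is inconsistent.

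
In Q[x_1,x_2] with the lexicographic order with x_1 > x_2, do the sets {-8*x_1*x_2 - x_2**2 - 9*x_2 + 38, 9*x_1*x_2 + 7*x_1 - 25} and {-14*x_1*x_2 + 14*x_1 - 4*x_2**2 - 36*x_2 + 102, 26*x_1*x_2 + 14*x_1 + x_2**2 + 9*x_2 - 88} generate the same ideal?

Yes, the ideals are equal.

Since reduced Gröbner bases are canonical representatives of ideals under a given ordering, it suffices to compute and compare them.
Buchberger on the first generating set:
f_1 = -8*x_1*x_2 - x_2**2 - 9*x_2 + 38, LT = x_1*x_2.
f_2 = 9*x_1*x_2 + 7*x_1 - 25, LT = x_1*x_2.

S(f_1,f_2): lcm = x_1*x_2. S = -7/9*x_1 + 1/8*x_2**2 + 9/8*x_2 - 71/36.
  leading term x_1: no divisor's leading term divides it; move -7/9*x_1 to the remainder.
  leading term x_2**2: no divisor's leading term divides it; move 1/8*x_2**2 to the remainder.
  leading term x_2: no divisor's leading term divides it; move 9/8*x_2 to the remainder.
  leading term 1: no divisor's leading term divides it; move -71/36 to the remainder.
  remainder -7/9*x_1 + 1/8*x_2**2 + 9/8*x_2 - 71/36 ≠ 0; add g_3 = -7/9*x_1 + 1/8*x_2**2 + 9/8*x_2 - 71/36 to the basis.

S(f_1,g_3): lcm = x_1*x_2. S = 9/56*x_2**3 + 11/7*x_2**2 - 79/56*x_2 - 19/4.
  leading term x_2**3: no divisor's leading term divides it; move 9/56*x_2**3 to the remainder.
  leading term x_2**2: no divisor's leading term divides it; move 11/7*x_2**2 to the remainder.
  leading term x_2: no divisor's leading term divides it; move -79/56*x_2 to the remainder.
  leading term 1: no divisor's leading term divides it; move -19/4 to the remainder.
  remainder 9/56*x_2**3 + 11/7*x_2**2 - 79/56*x_2 - 19/4 ≠ 0; add g_4 = 9/56*x_2**3 + 11/7*x_2**2 - 79/56*x_2 - 19/4 to the basis.

The other S-polynomials (S(f_2,g_3), S(f_1,g_4), S(f_2,g_4), S(g_3,g_4)) all reduce to 0 modulo the current basis, so we have a Gröbner basis.
Inter-reduce: drop elements whose leading term is divisible by another's, tail-reduce, and make monic.
Reduced Gröbner basis: {x_1 - 9/56*x_2**2 - 81/56*x_2 + 71/28, x_2**3 + 88/9*x_2**2 - 79/9*x_2 - 266/9}.

Buchberger on the second generating set:
h_1 = -14*x_1*x_2 + 14*x_1 - 4*x_2**2 - 36*x_2 + 102, LT = x_1*x_2.
h_2 = 26*x_1*x_2 + 14*x_1 + x_2**2 + 9*x_2 - 88, LT = x_1*x_2.

S(h_1,h_2): lcm = x_1*x_2. S = -20/13*x_1 + 45/182*x_2**2 + 405/182*x_2 - 355/91.
  leading term x_1: no divisor's leading term divides it; move -20/13*x_1 to the remainder.
  leading term x_2**2: no divisor's leading term divides it; move 45/182*x_2**2 to the remainder.
  leading term x_2: no divisor's leading term divides it; move 405/182*x_2 to the remainder.
  leading term 1: no divisor's leading term divides it; move -355/91 to the remainder.
  remainder -20/13*x_1 + 45/182*x_2**2 + 405/182*x_2 - 355/91 ≠ 0; add k_3 = -20/13*x_1 + 45/182*x_2**2 + 405/182*x_2 - 355/91 to the basis.

S(h_1,k_3): lcm = x_1*x_2. S = -x_1 + 9/56*x_2**3 + 97/56*x_2**2 + 1/28*x_2 - 51/7.
  leading term x_1: subtract (13/20)·k_3 from -x_1 + 9/56*x_2**3 + 97/56*x_2**2 + 1/28*x_2 - 51/7 → 9/56*x_2**3 + 11/7*x_2**2 - 79/56*x_2 - 19/4
  leading term x_2**3: no divisor's leading term divides it; move 9/56*x_2**3 to the remainder.
  leading term x_2**2: no divisor's leading term divides it; move 11/7*x_2**2 to the remainder.
  leading term x_2: no divisor's leading term divides it; move -79/56*x_2 to the remainder.
  leading term 1: no divisor's leading term divides it; move -19/4 to the remainder.
  remainder 9/56*x_2**3 + 11/7*x_2**2 - 79/56*x_2 - 19/4 ≠ 0; add k_4 = 9/56*x_2**3 + 11/7*x_2**2 - 79/56*x_2 - 19/4 to the basis.

The other S-polynomials (S(h_2,k_3), S(h_1,k_4), S(h_2,k_4), S(k_3,k_4)) all reduce to 0 modulo the current basis, so we have a Gröbner basis.
Inter-reduce: drop elements whose leading term is divisible by another's, tail-reduce, and make monic.
Reduced Gröbner basis: {x_1 - 9/56*x_2**2 - 81/56*x_2 + 71/28, x_2**3 + 88/9*x_2**2 - 79/9*x_2 - 266/9}.

The two bases agree; hence the ideals are identical.
The choice of monomial ordering does not affect the verdict — as long as both bases are computed under the same ordering, their equality decides ideal equality.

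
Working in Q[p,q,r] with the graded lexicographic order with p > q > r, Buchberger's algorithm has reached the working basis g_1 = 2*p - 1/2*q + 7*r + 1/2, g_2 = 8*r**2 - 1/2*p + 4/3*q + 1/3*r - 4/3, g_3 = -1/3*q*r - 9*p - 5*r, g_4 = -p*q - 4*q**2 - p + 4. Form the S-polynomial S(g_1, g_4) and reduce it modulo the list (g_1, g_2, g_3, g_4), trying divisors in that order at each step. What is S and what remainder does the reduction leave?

lcm(LM(g_1), LM(g_4)) = p*q.
S = (lcm/LT(g_1))·g_1 − (lcm/LT(g_4))·g_4 = -17/4*q**2 + 7/2*q*r - p + 1/4*q + 4.
Reduce S modulo (g_1, g_2, g_3, g_4) in that order:
  leading term q**2: no divisor's leading term divides it; move -17/4*q**2 to the remainder.
  leading term q*r: subtract (-21/2)·g_3 from 7/2*q*r - p + 1/4*q + 4 → -191/2*p + 1/4*q - 105/2*r + 4
  leading term p: subtract (-191/4)·g_1 from -191/2*p + 1/4*q - 105/2*r + 4 → -189/8*q + 1127/4*r + 223/8
  leading term q: no divisor's leading term divides it; move -189/8*q to the remainder.
  leading term r: no divisor's leading term divides it; move 1127/4*r to the remainder.
  leading term 1: no divisor's leading term divides it; move 223/8 to the remainder.
The remainder -17/4*q**2 - 189/8*q + 1127/4*r + 223/8 is nonzero, so it would be added as the next basis element.

S(g_1, g_4) = -17/4*q**2 + 7/2*q*r - p + 1/4*q + 4; remainder on division = -17/4*q**2 - 189/8*q + 1127/4*r + 223/8.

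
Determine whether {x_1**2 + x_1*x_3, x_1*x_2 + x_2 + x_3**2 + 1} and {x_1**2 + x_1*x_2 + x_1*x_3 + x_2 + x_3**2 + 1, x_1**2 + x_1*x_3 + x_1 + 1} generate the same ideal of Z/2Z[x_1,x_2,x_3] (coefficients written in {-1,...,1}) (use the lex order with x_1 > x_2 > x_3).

No, the ideals differ.

For a fixed monomial order, each ideal has a unique reduced Gröbner basis; comparing bases decides equality.
Buchberger on the first generating set:
f_1 = x_1**2 + x_1*x_3, LT = x_1**2.
f_2 = x_1*x_2 + x_2 + x_3**2 + 1, LT = x_1*x_2.

S(f_1,f_2): lcm = x_1**2*x_2. S = x_1*x_2*x_3 + x_1*x_2 + x_1*x_3**2 + x_1.
  reduce S modulo (f_1, f_2):
  remainder x_1*x_3**2 + x_1 + x_2*x_3 + x_2 + x_3**3 + x_3**2 + x_3 + 1 ≠ 0; add g_3 = x_1*x_3**2 + x_1 + x_2*x_3 + x_2 + x_3**3 + x_3**2 + x_3 + 1 to the basis.

S(f_2,g_3): lcm = x_1*x_2*x_3**2. S = x_1*x_2 + x_2**2*x_3 + x_2**2 + x_2*x_3**3 + x_2*x_3 + x_2 + x_3**4 + x_3**2.
  reduce S modulo (f_1, f_2, g_3):
  remainder x_2**2*x_3 + x_2**2 + x_2*x_3**3 + x_2*x_3 + x_3**4 + 1 ≠ 0; add g_4 = x_2**2*x_3 + x_2**2 + x_2*x_3**3 + x_2*x_3 + x_3**4 + 1 to the basis.

The other S-polynomials (S(f_1,g_3), S(f_1,g_4), S(f_2,g_4), S(g_3,g_4)) all reduce to 0 modulo the current basis, so we have a Gröbner basis.
Inter-reduce: drop elements whose leading term is divisible by another's, tail-reduce, and make monic.
Reduced Gröbner basis: {x_1**2 + x_1*x_3, x_1*x_2 + x_2 + x_3**2 + 1, x_1*x_3**2 + x_1 + x_2*x_3 + x_2 + x_3**3 + x_3**2 + x_3 + 1, x_2**2*x_3 + x_2**2 + x_2*x_3**3 + x_2*x_3 + x_3**4 + 1}.

Buchberger on the second generating set:
h_1 = x_1**2 + x_1*x_2 + x_1*x_3 + x_2 + x_3**2 + 1, LT = x_1**2.
h_2 = x_1**2 + x_1*x_3 + x_1 + 1, LT = x_1**2.

S(h_1,h_2): lcm = x_1**2. S = x_1*x_2 + x_1 + x_2 + x_3**2.
  reduce S modulo (h_1, h_2):
  remainder x_1*x_2 + x_1 + x_2 + x_3**2 ≠ 0; add k_3 = x_1*x_2 + x_1 + x_2 + x_3**2 to the basis.

S(h_1,k_3): lcm = x_1**2*x_2. S = x_1**2 + x_1*x_2**2 + x_1*x_2*x_3 + x_1*x_2 + x_1*x_3**2 + x_2**2 + x_2*x_3**2 + x_2.
  reduce S modulo (h_1, h_2, k_3):
  remainder x_1*x_3**2 + x_1 + x_2*x_3 + x_2 + x_3**3 + 1 ≠ 0; add k_4 = x_1*x_3**2 + x_1 + x_2*x_3 + x_2 + x_3**3 + 1 to the basis.

S(k_3,k_4): lcm = x_1*x_2*x_3**2. S = x_1*x_2 + x_1*x_3**2 + x_2**2*x_3 + x_2**2 + x_2*x_3**3 + x_2*x_3**2 + x_2 + x_3**4.
  reduce S modulo (h_1, h_2, k_3, k_4):
  remainder x_2**2*x_3 + x_2**2 + x_2*x_3**3 + x_2*x_3**2 + x_2*x_3 + x_2 + x_3**4 + x_3**3 + x_3**2 + 1 ≠ 0; add k_5 = x_2**2*x_3 + x_2**2 + x_2*x_3**3 + x_2*x_3**2 + x_2*x_3 + x_2 + x_3**4 + x_3**3 + x_3**2 + 1 to the basis.

The other S-polynomials (S(h_2,k_3), S(h_1,k_4), S(h_2,k_4), S(h_1,k_5), S(h_2,k_5), S(k_3,k_5), S(k_4,k_5)) all reduce to 0 modulo the current basis, so we have a Gröbner basis.
Inter-reduce: drop elements whose leading term is divisible by another's, tail-reduce, and make monic.
Reduced Gröbner basis: {x_1**2 + x_1*x_3 + x_1 + 1, x_1*x_2 + x_1 + x_2 + x_3**2, x_1*x_3**2 + x_1 + x_2*x_3 + x_2 + x_3**3 + 1, x_2**2*x_3 + x_2**2 + x_2*x_3**3 + x_2*x_3**2 + x_2*x_3 + x_2 + x_3**4 + x_3**3 + x_3**2 + 1}.

These differ, so the ideals are not equal.
The same test decides containment: I ⊆ J iff every generator of I reduces to 0 modulo a Gröbner basis of J.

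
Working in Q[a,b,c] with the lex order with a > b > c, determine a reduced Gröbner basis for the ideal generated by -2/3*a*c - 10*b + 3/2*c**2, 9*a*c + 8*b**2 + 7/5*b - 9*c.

f_1 = -2/3*a*c - 10*b + 3/2*c**2, LT = a*c.
f_2 = 9*a*c + 8*b**2 + 7/5*b - 9*c, LT = a*c.

S(f_1,f_2): lcm = a*c. S = -8/9*b**2 + 668/45*b - 9/4*c**2 + c.
  reduce S modulo (f_1, f_2):
  remainder -8/9*b**2 + 668/45*b - 9/4*c**2 + c ≠ 0; add g_3 = -8/9*b**2 + 668/45*b - 9/4*c**2 + c to the basis.

The other S-polynomials (S(f_1,g_3), S(f_2,g_3)) all reduce to 0 modulo the current basis, so we have a Gröbner basis.
Inter-reduce: drop elements whose leading term is divisible by another's, tail-reduce, and make monic.

G = {a*c + 15*b - 9/4*c**2, b**2 - 167/10*b + 81/32*c**2 - 9/8*c}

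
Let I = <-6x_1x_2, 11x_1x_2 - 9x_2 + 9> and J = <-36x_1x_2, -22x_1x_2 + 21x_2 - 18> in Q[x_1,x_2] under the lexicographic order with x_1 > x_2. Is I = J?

Since reduced Gröbner bases are canonical representatives of ideals under a given ordering, it suffices to compute and compare them.
Buchberger on the first generating set:
f_1 = -6x_1x_2, LT = x_1x_2.
f_2 = 11x_1x_2 - 9x_2 + 9, LT = x_1x_2.

S(f_1,f_2): lcm = x_1x_2. S = \tfrac{9}{11}x_2 - \tfrac{9}{11}.
  reduce S modulo (f_1, f_2):
  remainder \tfrac{9}{11}x_2 - \tfrac{9}{11} ≠ 0; add g_3 = \tfrac{9}{11}x_2 - \tfrac{9}{11} to the basis.

S(f_1,g_3): lcm = x_1x_2. S = x_1.
  reduce S modulo (f_1, f_2, g_3):
  remainder x_1 ≠ 0; add g_4 = x_1 to the basis.

The other S-polynomials (S(f_2,g_3), S(f_1,g_4), S(f_2,g_4), S(g_3,g_4)) all reduce to 0 modulo the current basis, so we have a Gröbner basis.
Inter-reduce: drop elements whose leading term is divisible by another's, tail-reduce, and make monic.
Reduced Gröbner basis: {x_1, x_2 - 1}.

Buchberger on the second generating set:
h_1 = -36x_1x_2, LT = x_1x_2.
h_2 = -22x_1x_2 + 21x_2 - 18, LT = x_1x_2.

S(h_1,h_2): lcm = x_1x_2. S = \tfrac{21}{22}x_2 - \tfrac{9}{11}.
  reduce S modulo (h_1, h_2):
  remainder \tfrac{21}{22}x_2 - \tfrac{9}{11} ≠ 0; add k_3 = \tfrac{21}{22}x_2 - \tfrac{9}{11} to the basis.

S(h_1,k_3): lcm = x_1x_2. S = \tfrac{6}{7}x_1.
  reduce S modulo (h_1, h_2, k_3):
  remainder \tfrac{6}{7}x_1 ≠ 0; add k_4 = \tfrac{6}{7}x_1 to the basis.

The other S-polynomials (S(h_2,k_3), S(h_1,k_4), S(h_2,k_4), S(k_3,k_4)) all reduce to 0 modulo the current basis, so we have a Gröbner basis.
Inter-reduce: drop elements whose leading term is divisible by another's, tail-reduce, and make monic.
Reduced Gröbner basis: {x_1, x_2 - \tfrac{6}{7}}.

Since the reduced bases disagree, the two ideals are not the same.

No, the ideals differ.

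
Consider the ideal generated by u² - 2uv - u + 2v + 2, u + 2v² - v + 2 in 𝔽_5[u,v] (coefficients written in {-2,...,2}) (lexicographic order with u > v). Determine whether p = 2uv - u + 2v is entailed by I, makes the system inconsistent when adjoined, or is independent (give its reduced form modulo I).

2uv - u + 2v is independent of I; its normal form modulo I is v³ - v² + 2v + 2.

First compute the reduced Gröbner basis of I by Buchberger's algorithm.
f_1 = u² - 2uv - u + 2v + 2, LT = u².
f_2 = u + 2v² - v + 2, LT = u.

S(f_1,f_2): lcm = u². S = -2uv² - uv + 2u + 2v + 2.
  leading term uv²: subtract (-2v²)·f_2 from -2uv² - uv + 2u + 2v + 2 → -uv + 2u - v⁴ - 2v³ - v² + 2v + 2
  leading term uv: subtract (-v)·f_2 from -uv + 2u - v⁴ - 2v³ - v² + 2v + 2 → 2u - v⁴ - 2v² - v + 2
  leading term u: subtract (2)·f_2 from 2u - v⁴ - 2v² - v + 2 → -v⁴ - v² + v - 2
  leading term v⁴: no divisor's leading term divides it; move -v⁴ to the remainder.
  leading term v²: no divisor's leading term divides it; move -v² to the remainder.
  leading term v: no divisor's leading term divides it; move v to the remainder.
  leading term 1: no divisor's leading term divides it; move -2 to the remainder.
  remainder -v⁴ - v² + v - 2 ≠ 0; add h_3 = -v⁴ - v² + v - 2 to the basis.

The other S-polynomials (S(f_1,h_3), S(f_2,h_3)) all reduce to 0 modulo the current basis, so we have a Gröbner basis.
Inter-reduce: drop elements whose leading term is divisible by another's, tail-reduce, and make monic.
Reduced Gröbner basis: {u + 2v² - v + 2, v⁴ + v² - v + 2}.
Label its elements g_1 = u + 2v² - v + 2, g_2 = v⁴ + v² - v + 2.

Reduce p = 2uv - u + 2v modulo G:
  leading term uv: subtract (2v)·g_1 from 2uv - u + 2v → -u + v³ + 2v² - 2v
  leading term u: subtract (-1)·g_1 from -u + v³ + 2v² - 2v → v³ - v² + 2v + 2
  leading term v³: no divisor's leading term divides it; move v³ to the remainder.
  leading term v²: no divisor's leading term divides it; move -v² to the remainder.
  leading term v: no divisor's leading term divides it; move 2v to the remainder.
  leading term 1: no divisor's leading term divides it; move 2 to the remainder.
  normal form = v³ - v² + 2v + 2.
The normal form is nonzero, so p ∉ I. Since p minus its normal form lies in I, I + (p) = I + (r) where r = v³ - v² + 2v + 2; decide whether this ideal is the whole ring.
Run Buchberger on G together with r (pairs among the g_i already reduce to 0 since G is a Gröbner basis):
g_1 = u + 2v² - v + 2, LT = u.
g_2 = v⁴ + v² - v + 2, LT = v⁴.
r = v³ - v² + 2v + 2, LT = v³.

The S-polynomials (S(g_1,g_2), S(g_1,r), S(g_2,r)) all reduce to 0 modulo the current basis, so we have a Gröbner basis.
Inter-reduce: drop elements whose leading term is divisible by another's, tail-reduce, and make monic.
Reduced Gröbner basis: {u + 2v² - v + 2, v³ - v² + 2v + 2}.
The reduced Gröbner basis of I + (p) is {u + 2v² - v + 2, v³ - v² + 2v + 2} ≠ {1}, a proper ideal, so the enlarged system stays consistent: p is independent of I, with normal form v³ - v² + 2v + 2.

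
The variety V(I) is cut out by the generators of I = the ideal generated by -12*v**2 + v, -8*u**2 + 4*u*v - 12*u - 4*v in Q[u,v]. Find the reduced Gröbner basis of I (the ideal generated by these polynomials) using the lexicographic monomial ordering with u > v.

f_1 = -12*v**2 + v, LT = v**2.
f_2 = -8*u**2 + 4*u*v - 12*u - 4*v, LT = u**2.

The S-polynomials (S(f_1,f_2)) all reduce to 0 modulo the current basis, so we have a Gröbner basis.

G = {u**2 - 1/2*u*v + 3/2*u + 1/2*v, v**2 - 1/12*v}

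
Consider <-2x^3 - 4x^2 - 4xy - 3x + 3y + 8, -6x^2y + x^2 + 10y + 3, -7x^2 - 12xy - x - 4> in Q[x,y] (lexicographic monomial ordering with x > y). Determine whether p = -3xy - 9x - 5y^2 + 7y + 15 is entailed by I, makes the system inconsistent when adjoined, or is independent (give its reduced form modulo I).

First compute the reduced Gröbner basis of I by Buchberger's algorithm.
f_1 = -2x^3 - 4x^2 - 4xy - 3x + 3y + 8, LT = x^3.
f_2 = -6x^2y + x^2 + 10y + 3, LT = x^2y.
f_3 = -7x^2 - 12xy - x - 4, LT = x^2.

S(f_1,f_2): lcm = x^3y. S = 1/6x^3 + 2x^2y + 2xy^2 + 19/6xy + 1/2x - 3/2y^2 - 4y.
  reduce S modulo (f_1, f_2, f_3):
  remainder 2xy^2 + 17/6xy + 1/4x - 3/2y^2 - 5/12y + 5/3 ≠ 0; add h_4 = 2xy^2 + 17/6xy + 1/4x - 3/2y^2 - 5/12y + 5/3 to the basis.

S(f_1,f_3): lcm = x^3. S = -12/7x^2y + 13/7x^2 + 2xy + 13/14x - 3/2y - 4.
  reduce S modulo (f_1, f_2, f_3, h_4):
  remainder -34/49xy + 69/98x - 61/14y - 282/49 ≠ 0; add h_5 = -34/49xy + 69/98x - 61/14y - 282/49 to the basis.

S(f_2,f_3): lcm = x^2y. S = -1/6x^2 - 12/7xy^2 - 1/7xy - 47/21y - 1/2.
  reduce S modulo (f_1, f_2, f_3, h_4, h_5):
  remainder 2033/714x - 9/7y^2 - 6691/357y - 2071/102 ≠ 0; add h_6 = 2033/714x - 9/7y^2 - 6691/357y - 2071/102 to the basis.

S(f_2,h_4): lcm = x^2y^2. S = -19/12x^2y - 1/8x^2 + 3/4xy^2 + 5/24xy - 5/6x - 5/3y^2 - 1/2y.
  reduce S modulo (f_1, f_2, f_3, h_4, h_5, h_6):
  remainder -309071/195168y^2 - 3432745/390336y - 49379/6848 ≠ 0; add h_7 = -309071/195168y^2 - 3432745/390336y - 49379/6848 to the basis.

S(f_3,h_4): lcm = x^2y^2. S = -17/12x^2y - 1/8x^2 + 12/7xy^3 + 25/28xy^2 + 5/24xy - 5/6x + 4/7y^2.
  reduce S modulo (f_1, f_2, f_3, h_4, h_5, h_6, h_7):
  remainder 3357858366/148958383y + 3357858366/148958383 ≠ 0; add h_8 = 3357858366/148958383y + 3357858366/148958383 to the basis.

The other S-polynomials (S(f_1,h_4), S(f_1,h_5), S(f_2,h_5), S(f_3,h_5), S(h_4,h_5), S(f_1,h_6), S(f_2,h_6), S(f_3,h_6), S(h_4,h_6), S(h_5,h_6), S(f_1,h_7), S(f_2,h_7), S(f_3,h_7), S(h_4,h_7), S(h_5,h_7), S(h_6,h_7), S(f_1,h_8), S(f_2,h_8), S(f_3,h_8), S(h_4,h_8), S(h_5,h_8), S(h_6,h_8), S(h_7,h_8)) all reduce to 0 modulo the current basis, so we have a Gröbner basis.
Inter-reduce: drop elements whose leading term is divisible by another's, tail-reduce, and make monic.
Reduced Gröbner basis: {x - 1, y + 1}.
Label its elements g_1 = x - 1, g_2 = y + 1.

Reduce p = -3xy - 9x - 5y^2 + 7y + 15 modulo G:
  leading term xy: subtract (-3y)·g_1 from -3xy - 9x - 5y^2 + 7y + 15 → -9x - 5y^2 + 4y + 15
  leading term x: subtract (-9)·g_1 from -9x - 5y^2 + 4y + 15 → -5y^2 + 4y + 6
  leading term y^2: subtract (-5y)·g_2 from -5y^2 + 4y + 6 → 9y + 6
  leading term y: subtract (9)·g_2 from 9y + 6 → -3
  leading term 1: no divisor's leading term divides it; move -3 to the remainder.
  normal form = -3.
The normal form is nonzero, so p ∉ I. Since p minus its normal form lies in I, I + (p) = I + (r) where r = -3; decide whether this ideal is the whole ring.
Here r = -3 is a nonzero constant, hence a unit: 1 ∈ I + (p), the Gröbner basis of I + (p) is {1}, and the enlarged system has no common solution — adjoining p is inconsistent.

Adjoining -3xy - 9x - 5y^2 + 7y + 15 makes the ideal the whole ring: the system is inconsistent.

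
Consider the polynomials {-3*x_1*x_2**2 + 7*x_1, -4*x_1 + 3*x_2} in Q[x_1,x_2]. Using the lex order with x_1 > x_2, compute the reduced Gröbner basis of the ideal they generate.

G = {x_1 - 3/4*x_2, x_2**3 - 7/3*x_2}

f_1 = -3*x_1*x_2**2 + 7*x_1, LT = x_1*x_2**2.
f_2 = -4*x_1 + 3*x_2, LT = x_1.

S(f_1,f_2): lcm = x_1*x_2**2. S = -7/3*x_1 + 3/4*x_2**3.
  leading term x_1: subtract (7/12)·f_2 from -7/3*x_1 + 3/4*x_2**3 → 3/4*x_2**3 - 7/4*x_2
  leading term x_2**3: no divisor's leading term divides it; move 3/4*x_2**3 to the remainder.
  leading term x_2: no divisor's leading term divides it; move -7/4*x_2 to the remainder.
  remainder 3/4*x_2**3 - 7/4*x_2 ≠ 0; add g_3 = 3/4*x_2**3 - 7/4*x_2 to the basis.

The other S-polynomials (S(f_1,g_3), S(f_2,g_3)) all reduce to 0 modulo the current basis, so we have a Gröbner basis.
Inter-reduce: drop elements whose leading term is divisible by another's, tail-reduce, and make monic.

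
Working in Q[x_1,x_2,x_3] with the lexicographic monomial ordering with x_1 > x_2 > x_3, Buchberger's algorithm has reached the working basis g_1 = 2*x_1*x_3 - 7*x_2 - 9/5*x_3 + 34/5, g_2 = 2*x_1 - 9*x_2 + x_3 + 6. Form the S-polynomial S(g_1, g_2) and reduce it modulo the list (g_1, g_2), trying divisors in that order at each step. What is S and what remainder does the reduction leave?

S(g_1, g_2) = 9/2*x_2*x_3 - 7/2*x_2 - 1/2*x_3**2 - 39/10*x_3 + 17/5; remainder on division = 9/2*x_2*x_3 - 7/2*x_2 - 1/2*x_3**2 - 39/10*x_3 + 17/5.

lcm(LM(g_1), LM(g_2)) = x_1*x_3.
S = (lcm/LT(g_1))·g_1 − (lcm/LT(g_2))·g_2 = 9/2*x_2*x_3 - 7/2*x_2 - 1/2*x_3**2 - 39/10*x_3 + 17/5.
Reduce S modulo (g_1, g_2) in that order:
  leading term x_2*x_3: no divisor's leading term divides it; move 9/2*x_2*x_3 to the remainder.
  leading term x_2: no divisor's leading term divides it; move -7/2*x_2 to the remainder.
  leading term x_3**2: no divisor's leading term divides it; move -1/2*x_3**2 to the remainder.
  leading term x_3: no divisor's leading term divides it; move -39/10*x_3 to the remainder.
  leading term 1: no divisor's leading term divides it; move 17/5 to the remainder.
The remainder 9/2*x_2*x_3 - 7/2*x_2 - 1/2*x_3**2 - 39/10*x_3 + 17/5 is nonzero, so it would be added as the next basis element.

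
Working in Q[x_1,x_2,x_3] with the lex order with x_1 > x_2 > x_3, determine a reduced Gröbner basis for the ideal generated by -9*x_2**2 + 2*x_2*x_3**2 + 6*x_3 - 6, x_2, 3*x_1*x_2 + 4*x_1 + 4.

This is the nonlinear analogue of row-reducing a linear system.

f_1 = -9*x_2**2 + 2*x_2*x_3**2 + 6*x_3 - 6, LT = x_2**2.
f_2 = x_2, LT = x_2.
f_3 = 3*x_1*x_2 + 4*x_1 + 4, LT = x_1*x_2.

S(f_1,f_2): lcm = x_2**2. S = -2/9*x_2*x_3**2 - 2/3*x_3 + 2/3.
  leading term x_2*x_3**2: subtract (-2/9*x_3**2)·f_2 from -2/9*x_2*x_3**2 - 2/3*x_3 + 2/3 → -2/3*x_3 + 2/3
  leading term x_3: no divisor's leading term divides it; move -2/3*x_3 to the remainder.
  leading term 1: no divisor's leading term divides it; move 2/3 to the remainder.
  remainder -2/3*x_3 + 2/3 ≠ 0; add g_4 = -2/3*x_3 + 2/3 to the basis.

S(f_2,f_3): lcm = x_1*x_2. S = -4/3*x_1 - 4/3.
  leading term x_1: no divisor's leading term divides it; move -4/3*x_1 to the remainder.
  leading term 1: no divisor's leading term divides it; move -4/3 to the remainder.
  remainder -4/3*x_1 - 4/3 ≠ 0; add g_5 = -4/3*x_1 - 4/3 to the basis.

The other S-polynomials (S(f_1,f_3), S(f_1,g_4), S(f_2,g_4), S(f_3,g_4), S(f_1,g_5), S(f_2,g_5), S(f_3,g_5), S(g_4,g_5)) all reduce to 0 modulo the current basis, so we have a Gröbner basis.
Inter-reduce: drop elements whose leading term is divisible by another's, tail-reduce, and make monic.

G = {x_1 + 1, x_2, x_3 - 1}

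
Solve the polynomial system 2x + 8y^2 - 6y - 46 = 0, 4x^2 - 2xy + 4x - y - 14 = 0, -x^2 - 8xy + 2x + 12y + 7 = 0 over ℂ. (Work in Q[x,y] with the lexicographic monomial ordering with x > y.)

Compute a lex Gröbner basis by Buchberger's algorithm.
f_1 = 2x + 8y^2 - 6y - 46, LT = x.
f_2 = 4x^2 - 2xy + 4x - y - 14, LT = x^2.
f_3 = -x^2 - 8xy + 2x + 12y + 7, LT = x^2.

S(f_1,f_2): lcm = x^2. S = 4xy^2 - 5/2xy - 24x + 1/4y + 7/2.
  leading term xy^2: subtract (2y^2)·f_1 from 4xy^2 - 5/2xy - 24x + 1/4y + 7/2 → -5/2xy - 24x - 16y^4 + 12y^3 + 92y^2 + 1/4y + 7/2
  leading term xy: subtract (-5/4y)·f_1 from -5/2xy - 24x - 16y^4 + 12y^3 + 92y^2 + 1/4y + 7/2 → -24x - 16y^4 + 22y^3 + 169/2y^2 - 229/4y + 7/2
  leading term x: subtract (-12)·f_1 from -24x - 16y^4 + 22y^3 + 169/2y^2 - 229/4y + 7/2 → -16y^4 + 22y^3 + 361/2y^2 - 517/4y - 1097/2
  leading term y^4: no divisor's leading term divides it; move -16y^4 to the remainder.
  leading term y^3: no divisor's leading term divides it; move 22y^3 to the remainder.
  leading term y^2: no divisor's leading term divides it; move 361/2y^2 to the remainder.
  leading term y: no divisor's leading term divides it; move -517/4y to the remainder.
  leading term 1: no divisor's leading term divides it; move -1097/2 to the remainder.
  remainder -16y^4 + 22y^3 + 361/2y^2 - 517/4y - 1097/2 ≠ 0; add h_4 = -16y^4 + 22y^3 + 361/2y^2 - 517/4y - 1097/2 to the basis.

S(f_1,f_3): lcm = x^2. S = 4xy^2 - 11xy - 21x + 12y + 7.
  leading term xy^2: subtract (2y^2)·f_1 from 4xy^2 - 11xy - 21x + 12y + 7 → -11xy - 21x - 16y^4 + 12y^3 + 92y^2 + 12y + 7
  leading term xy: subtract (-11/2y)·f_1 from -11xy - 21x - 16y^4 + 12y^3 + 92y^2 + 12y + 7 → -21x - 16y^4 + 56y^3 + 59y^2 - 241y + 7
  leading term x: subtract (-21/2)·f_1 from -21x - 16y^4 + 56y^3 + 59y^2 - 241y + 7 → -16y^4 + 56y^3 + 143y^2 - 304y - 476
  leading term y^4: subtract (1)·h_4 from -16y^4 + 56y^3 + 143y^2 - 304y - 476 → 34y^3 - 75/2y^2 - 699/4y + 145/2
  leading term y^3: no divisor's leading term divides it; move 34y^3 to the remainder.
  leading term y^2: no divisor's leading term divides it; move -75/2y^2 to the remainder.
  leading term y: no divisor's leading term divides it; move -699/4y to the remainder.
  leading term 1: no divisor's leading term divides it; move 145/2 to the remainder.
  remainder 34y^3 - 75/2y^2 - 699/4y + 145/2 ≠ 0; add h_5 = 34y^3 - 75/2y^2 - 699/4y + 145/2 to the basis.

S(h_4,h_5): lcm = y^4. S = -37/136y^3 - 3341/544y^2 + 6469/1088y + 1097/32.
  leading term y^3: subtract (-37/4624)·h_5 from -37/136y^3 - 3341/544y^2 + 6469/1088y + 1097/32 → -14893/2312y^2 + 42055/9248y + 161199/4624
  leading term y^2: no divisor's leading term divides it; move -14893/2312y^2 to the remainder.
  leading term y: no divisor's leading term divides it; move 42055/9248y to the remainder.
  leading term 1: no divisor's leading term divides it; move 161199/4624 to the remainder.
  remainder -14893/2312y^2 + 42055/9248y + 161199/4624 ≠ 0; add h_6 = -14893/2312y^2 + 42055/9248y + 161199/4624 to the basis.

S(h_4,h_6): lcm = y^4. S = -79713/119144y^3 - 2797189/476576y^2 + 517/64y + 1097/32.
  leading term y^3: subtract (-4689/238288)·h_5 from -79713/119144y^3 - 2797189/476576y^2 + 517/64y + 1097/32 → -98402/14893y^2 + 2211035/476576y + 8508763/238288
  leading term y^2: subtract (227505424/221801449)·h_6 from -98402/14893y^2 + 2211035/476576y + 8508763/238288 → -177424625/7097646368y - 177424625/3548823184
  leading term y: no divisor's leading term divides it; move -177424625/7097646368y to the remainder.
  leading term 1: no divisor's leading term divides it; move -177424625/3548823184 to the remainder.
  remainder -177424625/7097646368y - 177424625/3548823184 ≠ 0; add h_7 = -177424625/7097646368y - 177424625/3548823184 to the basis.

The other S-polynomials (S(f_2,f_3), S(f_1,h_4), S(f_2,h_4), S(f_3,h_4), S(f_1,h_5), S(f_2,h_5), S(f_3,h_5), S(f_1,h_6), S(f_2,h_6), S(f_3,h_6), S(h_5,h_6), S(f_1,h_7), S(f_2,h_7), S(f_3,h_7), S(h_4,h_7), S(h_5,h_7), S(h_6,h_7)) all reduce to 0 modulo the current basis, so we have a Gröbner basis.
Inter-reduce: drop elements whose leading term is divisible by another's, tail-reduce, and make monic.
Reduced Gröbner basis: {x - 1, y + 2}.

A lex Gröbner basis eliminates variables successively. Here y + 2 depends only on y, with roots {-2}; lifting each root through the earlier basis elements recovers the full solutions.
  y = -2: the earlier basis element becomes x - 1 = 0, giving x = 1 — point (1, -2).
Each listed point satisfies every original equation (direct substitution).

{(1, -2)}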